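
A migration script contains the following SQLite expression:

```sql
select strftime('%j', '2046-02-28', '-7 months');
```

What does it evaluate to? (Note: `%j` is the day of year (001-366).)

209

First apply '-7 months': 2046-02-28 → 2045-07-28.
Day-of-year for 2045-07-28: days since 2045-01-01 inclusive = 209, zero-padded to 209.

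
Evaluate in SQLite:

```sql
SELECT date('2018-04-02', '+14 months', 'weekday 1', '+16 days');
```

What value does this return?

2019-06-19

Adding +14 months to 2018-04-02 gives 2019-06-02.
`weekday 1` advances to the next Monday; 2019-06-02 is a Sunday, so it moves forward to 2019-06-03.
Advancing 16 more days within June lands on 2019-06-19.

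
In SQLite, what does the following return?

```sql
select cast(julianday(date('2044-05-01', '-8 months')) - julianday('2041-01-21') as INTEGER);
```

Adding -8 months to 2044-05-01 gives 2043-09-01.
10 days remain in January 2041 after the 21st (31 − 21).
Full months from February 2041 through August 2043 contribute their day counts.
Then 1 day into September 2043.
Total: 10 + 28 + 31 + 30 + 31 + 30 + 31 + 31 + 30 + 31 + 30 + 31 + 31 + 28 + 31 + 30 + 31 + 30 + 31 + 31 + 30 + 31 + 30 + 31 + 31 + 28 + 31 + 30 + 31 + 30 + 31 + 31 + 1 = 953.

953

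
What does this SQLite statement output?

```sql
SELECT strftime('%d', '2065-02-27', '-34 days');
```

24

First apply '-34 days': 2065-02-27 → 2065-01-24.
`%d` extracts the 2-digit day of month: 24.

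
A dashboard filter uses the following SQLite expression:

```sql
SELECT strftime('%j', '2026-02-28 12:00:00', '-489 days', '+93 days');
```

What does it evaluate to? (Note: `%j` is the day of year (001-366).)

028

First apply '-489 days', '+93 days': 2026-02-28 12:00:00 → 2025-01-28 12:00:00.
Day-of-year for 2025-01-28: days since 2025-01-01 inclusive = 28, zero-padded to 028.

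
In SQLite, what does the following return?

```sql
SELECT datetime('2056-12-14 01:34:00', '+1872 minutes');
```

1872 minutes = 31h 12m; +1872 minutes from 2056-12-14 01:34:00 is 2056-12-15 08:46:00 (crosses midnight).

2056-12-15 08:46:00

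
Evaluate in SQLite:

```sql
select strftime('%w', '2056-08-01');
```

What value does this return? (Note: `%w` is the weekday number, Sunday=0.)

2056-08-01 is a Tuesday; with Sunday=0 that is 2.

2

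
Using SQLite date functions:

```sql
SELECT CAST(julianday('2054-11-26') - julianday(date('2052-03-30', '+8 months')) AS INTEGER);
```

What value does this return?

Adding +8 months to 2052-03-30 gives 2052-11-30.
0 days remain in November 2052 after the 30th (30 − 30).
Full months from December 2052 through October 2054 contribute their day counts.
Then 26 days into November 2054.
Total: 0 + 31 + 31 + 28 + 31 + 30 + 31 + 30 + 31 + 31 + 30 + 31 + 30 + 31 + 31 + 28 + 31 + 30 + 31 + 30 + 31 + 31 + 30 + 31 + 26 = 726.

726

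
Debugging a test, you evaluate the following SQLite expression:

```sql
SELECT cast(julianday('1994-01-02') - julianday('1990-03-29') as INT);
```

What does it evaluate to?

1375

2 days remain in March 1990 after the 29th (31 − 29).
Full months from April 1990 through December 1993 contribute their day counts.
Then 2 days into January 1994.
Total: 2 + 30 + 31 + 30 + 31 + 31 + 30 + 31 + 30 + 31 + 31 + 28 + 31 + 30 + 31 + 30 + 31 + 31 + 30 + 31 + 30 + 31 + 31 + 29 + 31 + 30 + 31 + 30 + 31 + 31 + 30 + 31 + 30 + 31 + 31 + 28 + 31 + 30 + 31 + 30 + 31 + 31 + 30 + 31 + 30 + 31 + 2 = 1375.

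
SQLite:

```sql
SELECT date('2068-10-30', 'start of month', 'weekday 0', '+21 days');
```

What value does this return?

2068-10-28

`start of month` rewinds 2068-10-30 to 2068-10-01.
`weekday 0` advances to the next Sunday; 2068-10-01 is a Monday, so it moves forward to 2068-10-07.
Advancing 21 more days within October lands on 2068-10-28.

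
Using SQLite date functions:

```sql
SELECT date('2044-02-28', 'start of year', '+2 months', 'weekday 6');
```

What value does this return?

2044-03-05

`start of year` rewinds 2044-02-28 to 2044-01-01.
Adding +2 months to 2044-01-01 gives 2044-03-01.
`weekday 6` advances to the next Saturday; 2044-03-01 is a Tuesday, so it moves forward to 2044-03-05.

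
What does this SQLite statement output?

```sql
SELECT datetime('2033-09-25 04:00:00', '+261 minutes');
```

261 minutes = 4h 21m; +261 minutes from 2033-09-25 04:00:00 is 2033-09-25 08:21:00.

2033-09-25 08:21:00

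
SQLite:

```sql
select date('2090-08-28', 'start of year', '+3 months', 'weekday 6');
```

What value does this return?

`start of year` rewinds 2090-08-28 to 2090-01-01.
Adding +3 months to 2090-01-01 gives 2090-04-01.
`weekday 6` advances to the next Saturday; 2090-04-01 is already a Saturday, so it stays at 2090-04-01.

2090-04-01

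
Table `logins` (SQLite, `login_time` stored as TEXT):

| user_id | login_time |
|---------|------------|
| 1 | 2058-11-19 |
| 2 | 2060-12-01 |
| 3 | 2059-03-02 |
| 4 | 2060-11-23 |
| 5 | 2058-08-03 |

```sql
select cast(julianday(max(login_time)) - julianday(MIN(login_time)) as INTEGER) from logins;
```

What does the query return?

851

MIN = 2058-08-03, MAX = 2060-12-01.
28 days remain in August 2058 after the 3rd (31 − 3).
Full months from September 2058 through November 2060 contribute their day counts.
Then 1 day into December 2060.
Total: 28 + 30 + 31 + 30 + 31 + 31 + 28 + 31 + 30 + 31 + 30 + 31 + 31 + 30 + 31 + 30 + 31 + 31 + 29 + 31 + 30 + 31 + 30 + 31 + 31 + 30 + 31 + 30 + 1 = 851.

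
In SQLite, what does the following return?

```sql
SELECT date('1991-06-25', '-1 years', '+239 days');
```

1991-02-19

Adding -1 year to 1991-06-25 gives 1990-06-25.
Applying '+239 days' to 1990-06-25: counting 239 days forward gives 1991-02-19.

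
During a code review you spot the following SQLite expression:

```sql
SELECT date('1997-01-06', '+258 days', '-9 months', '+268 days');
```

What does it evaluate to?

Applying '+258 days' to 1997-01-06: counting 258 days forward gives 1997-09-21.
Adding -9 months to 1997-09-21 gives 1996-12-21.
Applying '+268 days' to 1996-12-21: counting 268 days forward gives 1997-09-15.

1997-09-15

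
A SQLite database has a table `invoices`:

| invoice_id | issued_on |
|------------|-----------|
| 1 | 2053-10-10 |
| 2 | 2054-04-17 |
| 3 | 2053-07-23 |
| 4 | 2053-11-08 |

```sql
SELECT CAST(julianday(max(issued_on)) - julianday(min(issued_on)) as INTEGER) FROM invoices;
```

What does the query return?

268

MIN = 2053-07-23, MAX = 2054-04-17.
8 days remain in July 2053 after the 23rd (31 − 23).
Full months from August 2053 through March 2054 contribute their day counts.
Then 17 days into April 2054.
Total: 8 + 31 + 30 + 31 + 30 + 31 + 31 + 28 + 31 + 17 = 268.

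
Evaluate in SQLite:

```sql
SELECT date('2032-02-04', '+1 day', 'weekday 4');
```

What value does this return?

Advancing 1 more day within February lands on 2032-02-05.
`weekday 4` advances to the next Thursday; 2032-02-05 is already a Thursday, so it stays at 2032-02-05.

2032-02-05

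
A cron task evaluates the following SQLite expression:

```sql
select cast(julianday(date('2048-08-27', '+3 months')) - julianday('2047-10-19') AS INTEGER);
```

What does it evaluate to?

405

Adding +3 months to 2048-08-27 gives 2048-11-27.
12 days remain in October 2047 after the 19th (31 − 19).
Full months from November 2047 through October 2048 contribute their day counts.
Then 27 days into November 2048.
Total: 12 + 30 + 31 + 31 + 29 + 31 + 30 + 31 + 30 + 31 + 31 + 30 + 31 + 27 = 405.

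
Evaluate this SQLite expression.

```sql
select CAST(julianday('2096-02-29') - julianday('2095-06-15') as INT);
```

259

15 days remain in June 2095 after the 15th (30 − 15).
Full months from July 2095 through January 2096 contribute their day counts.
Then 29 days into February 2096.
Total: 15 + 31 + 31 + 30 + 31 + 30 + 31 + 31 + 29 = 259.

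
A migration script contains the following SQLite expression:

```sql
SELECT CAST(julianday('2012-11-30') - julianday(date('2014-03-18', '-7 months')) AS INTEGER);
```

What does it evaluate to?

Adding -7 months to 2014-03-18 gives 2013-08-18.
0 days remain in November 2012 after the 30th (30 − 30).
Full months from December 2012 through July 2013 contribute their day counts.
Then 18 days into August 2013.
Total: 0 + 31 + 31 + 28 + 31 + 30 + 31 + 30 + 31 + 18 = 261.
The subtraction is earlier − later, so the result is −261 → -261.

-261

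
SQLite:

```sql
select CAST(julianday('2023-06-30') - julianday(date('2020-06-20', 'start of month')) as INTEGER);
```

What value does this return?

1124

`start of month` rewinds 2020-06-20 to 2020-06-01.
29 days remain in June 2020 after the 1st (30 − 1).
Full months from July 2020 through May 2023 contribute their day counts.
Then 30 days into June 2023.
Total: 29 + 31 + 31 + 30 + 31 + 30 + 31 + 31 + 28 + 31 + 30 + 31 + 30 + 31 + 31 + 30 + 31 + 30 + 31 + 31 + 28 + 31 + 30 + 31 + 30 + 31 + 31 + 30 + 31 + 30 + 31 + 31 + 28 + 31 + 30 + 31 + 30 = 1124.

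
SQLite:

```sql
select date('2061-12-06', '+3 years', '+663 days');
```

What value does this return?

2066-09-30

Adding +3 years to 2061-12-06 gives 2064-12-06.
Applying '+663 days' to 2064-12-06: counting 663 days forward gives 2066-09-30.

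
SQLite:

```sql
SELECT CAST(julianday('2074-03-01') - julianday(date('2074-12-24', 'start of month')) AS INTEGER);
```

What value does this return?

`start of month` rewinds 2074-12-24 to 2074-12-01.
30 days remain in March 2074 after the 1st (31 − 1).
Full months from April 2074 through November 2074 contribute their day counts.
Then 1 day into December 2074.
Total: 30 + 30 + 31 + 30 + 31 + 31 + 30 + 31 + 30 + 1 = 275.
The subtraction is earlier − later, so the result is −275 → -275.

-275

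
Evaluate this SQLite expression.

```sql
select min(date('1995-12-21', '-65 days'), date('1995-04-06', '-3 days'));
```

1995-04-03

date('1995-12-21', '-65 days') → 1995-10-17.
date('1995-04-06', '-3 days') → 1995-04-03.
Earlier of the two is 1995-04-03.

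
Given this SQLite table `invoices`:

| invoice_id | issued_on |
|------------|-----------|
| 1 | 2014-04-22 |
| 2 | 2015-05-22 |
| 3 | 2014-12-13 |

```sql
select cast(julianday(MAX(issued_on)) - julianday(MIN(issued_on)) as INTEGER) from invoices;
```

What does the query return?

MIN = 2014-04-22, MAX = 2015-05-22.
8 days remain in April 2014 after the 22nd (30 − 22).
Full months from May 2014 through April 2015 contribute their day counts.
Then 22 days into May 2015.
Total: 8 + 31 + 30 + 31 + 31 + 30 + 31 + 30 + 31 + 31 + 28 + 31 + 30 + 22 = 395.

395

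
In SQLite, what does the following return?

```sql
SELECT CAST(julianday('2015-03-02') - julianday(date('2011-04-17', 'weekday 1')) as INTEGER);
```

1414

`weekday 1` advances to the next Monday; 2011-04-17 is a Sunday, so it moves forward to 2011-04-18.
12 days remain in April 2011 after the 18th (30 − 18).
Full months from May 2011 through February 2015 contribute their day counts.
Then 2 days into March 2015.
Total: 12 + 31 + 30 + 31 + 31 + 30 + 31 + 30 + 31 + 31 + 29 + 31 + 30 + 31 + 30 + 31 + 31 + 30 + 31 + 30 + 31 + 31 + 28 + 31 + 30 + 31 + 30 + 31 + 31 + 30 + 31 + 30 + 31 + 31 + 28 + 31 + 30 + 31 + 30 + 31 + 31 + 30 + 31 + 30 + 31 + 31 + 28 + 2 = 1414.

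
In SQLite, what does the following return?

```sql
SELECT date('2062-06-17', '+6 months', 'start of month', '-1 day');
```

Adding +6 months to 2062-06-17 gives 2062-12-17.
`start of month` rewinds 2062-12-17 to 2062-12-01.
Going back 1 day from 2062-12-01 reaches 2062-11-30 (last day of November, 30 days).

2062-11-30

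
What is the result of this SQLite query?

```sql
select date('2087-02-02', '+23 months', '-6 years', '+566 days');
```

Adding +23 months to 2087-02-02 gives 2089-01-02.
Adding -6 years to 2089-01-02 gives 2083-01-02.
Applying '+566 days' to 2083-01-02: counting 566 days forward gives 2084-07-21.

2084-07-21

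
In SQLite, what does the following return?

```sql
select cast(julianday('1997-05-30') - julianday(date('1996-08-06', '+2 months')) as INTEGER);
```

236

Adding +2 months to 1996-08-06 gives 1996-10-06.
25 days remain in October 1996 after the 6th (31 − 6).
Full months from November 1996 through April 1997 contribute their day counts.
Then 30 days into May 1997.
Total: 25 + 30 + 31 + 31 + 28 + 31 + 30 + 30 = 236.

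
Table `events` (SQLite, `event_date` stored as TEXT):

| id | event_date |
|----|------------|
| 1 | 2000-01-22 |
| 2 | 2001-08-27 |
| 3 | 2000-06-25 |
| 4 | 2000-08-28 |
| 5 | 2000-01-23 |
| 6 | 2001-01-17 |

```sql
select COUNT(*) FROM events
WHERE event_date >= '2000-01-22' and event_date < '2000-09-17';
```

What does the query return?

4

Rows in [2000-01-22, 2000-09-17): 2000-01-22, 2000-06-25, 2000-08-28, 2000-01-23 → 4 rows.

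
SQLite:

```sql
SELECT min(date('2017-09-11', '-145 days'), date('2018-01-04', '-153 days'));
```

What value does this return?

2017-04-19

date('2017-09-11', '-145 days') → 2017-04-19.
date('2018-01-04', '-153 days') → 2017-08-04.
Earlier of the two is 2017-04-19.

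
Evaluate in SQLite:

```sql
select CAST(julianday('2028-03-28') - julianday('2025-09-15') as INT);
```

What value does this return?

15 days remain in September 2025 after the 15th (30 − 15).
Full months from October 2025 through February 2028 contribute their day counts.
Then 28 days into March 2028.
Total: 15 + 31 + 30 + 31 + 31 + 28 + 31 + 30 + 31 + 30 + 31 + 31 + 30 + 31 + 30 + 31 + 31 + 28 + 31 + 30 + 31 + 30 + 31 + 31 + 30 + 31 + 30 + 31 + 31 + 29 + 28 = 925.

925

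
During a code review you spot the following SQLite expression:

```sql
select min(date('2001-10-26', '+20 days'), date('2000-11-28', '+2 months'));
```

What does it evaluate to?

2001-01-28

date('2001-10-26', '+20 days') → 2001-11-15.
date('2000-11-28', '+2 months') → 2001-01-28.
Earlier of the two is 2001-01-28.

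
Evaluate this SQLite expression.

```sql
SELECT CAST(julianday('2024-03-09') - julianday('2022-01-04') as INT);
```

27 days remain in January 2022 after the 4th (31 − 4).
Full months from February 2022 through February 2024 contribute their day counts.
Then 9 days into March 2024.
Total: 27 + 28 + 31 + 30 + 31 + 30 + 31 + 31 + 30 + 31 + 30 + 31 + 31 + 28 + 31 + 30 + 31 + 30 + 31 + 31 + 30 + 31 + 30 + 31 + 31 + 29 + 9 = 795.

795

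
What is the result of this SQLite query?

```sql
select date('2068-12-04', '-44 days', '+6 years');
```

Applying '-44 days' to 2068-12-04: counting 44 days back gives 2068-10-21.
Adding +6 years to 2068-10-21 gives 2074-10-21.

2074-10-21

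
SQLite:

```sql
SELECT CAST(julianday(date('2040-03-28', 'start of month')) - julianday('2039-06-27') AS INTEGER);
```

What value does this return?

248

`start of month` rewinds 2040-03-28 to 2040-03-01.
3 days remain in June 2039 after the 27th (30 − 27).
Full months from July 2039 through February 2040 contribute their day counts.
Then 1 day into March 2040.
Total: 3 + 31 + 31 + 30 + 31 + 30 + 31 + 31 + 29 + 1 = 248.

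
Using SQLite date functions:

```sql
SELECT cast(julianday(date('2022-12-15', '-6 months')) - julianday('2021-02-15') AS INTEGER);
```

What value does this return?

485

Adding -6 months to 2022-12-15 gives 2022-06-15.
13 days remain in February 2021 after the 15th (28 − 15).
Full months from March 2021 through May 2022 contribute their day counts.
Then 15 days into June 2022.
Total: 13 + 31 + 30 + 31 + 30 + 31 + 31 + 30 + 31 + 30 + 31 + 31 + 28 + 31 + 30 + 31 + 15 = 485.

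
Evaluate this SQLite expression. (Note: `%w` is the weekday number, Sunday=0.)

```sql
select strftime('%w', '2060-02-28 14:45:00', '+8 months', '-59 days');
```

First apply '+8 months', '-59 days': 2060-02-28 14:45:00 → 2060-08-30 14:45:00.
2060-08-30 is a Monday; with Sunday=0 that is 1.

1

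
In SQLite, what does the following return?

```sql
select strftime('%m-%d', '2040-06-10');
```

06-10

`%m-%d` extracts the month-day: 06-10.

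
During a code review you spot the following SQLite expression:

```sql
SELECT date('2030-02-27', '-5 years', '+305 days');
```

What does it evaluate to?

2025-12-29

Adding -5 years to 2030-02-27 gives 2025-02-27.
Applying '+305 days' to 2025-02-27: counting 305 days forward gives 2025-12-29.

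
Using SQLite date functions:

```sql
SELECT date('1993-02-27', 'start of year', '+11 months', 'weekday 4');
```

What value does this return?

`start of year` rewinds 1993-02-27 to 1993-01-01.
Adding +11 months to 1993-01-01 gives 1993-12-01.
`weekday 4` advances to the next Thursday; 1993-12-01 is a Wednesday, so it moves forward to 1993-12-02.

1993-12-02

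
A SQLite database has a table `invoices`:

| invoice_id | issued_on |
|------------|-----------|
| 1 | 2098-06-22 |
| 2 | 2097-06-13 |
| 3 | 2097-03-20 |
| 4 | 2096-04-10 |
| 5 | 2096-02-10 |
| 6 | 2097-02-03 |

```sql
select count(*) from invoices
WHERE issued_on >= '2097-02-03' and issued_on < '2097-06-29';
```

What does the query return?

Rows in [2097-02-03, 2097-06-29): 2097-06-13, 2097-03-20, 2097-02-03 → 3 rows.

3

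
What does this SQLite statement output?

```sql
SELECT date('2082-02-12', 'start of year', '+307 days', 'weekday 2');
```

2082-11-10

`start of year` rewinds 2082-02-12 to 2082-01-01.
Applying '+307 days' to 2082-01-01: counting 307 days forward gives 2082-11-04.
`weekday 2` advances to the next Tuesday; 2082-11-04 is a Wednesday, so it moves forward to 2082-11-10.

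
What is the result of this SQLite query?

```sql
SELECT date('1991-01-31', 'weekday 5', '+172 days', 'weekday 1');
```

`weekday 5` advances to the next Friday; 1991-01-31 is a Thursday, so it moves forward to 1991-02-01.
Applying '+172 days' to 1991-02-01: counting 172 days forward gives 1991-07-23.
`weekday 1` advances to the next Monday; 1991-07-23 is a Tuesday, so it moves forward to 1991-07-29.

1991-07-29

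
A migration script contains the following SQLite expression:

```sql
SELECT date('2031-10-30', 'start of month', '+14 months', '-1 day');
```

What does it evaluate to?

2032-11-30

`start of month` rewinds 2031-10-30 to 2031-10-01.
Adding +14 months to 2031-10-01 gives 2032-12-01.
Going back 1 day from 2032-12-01 reaches 2032-11-30 (last day of November, 30 days).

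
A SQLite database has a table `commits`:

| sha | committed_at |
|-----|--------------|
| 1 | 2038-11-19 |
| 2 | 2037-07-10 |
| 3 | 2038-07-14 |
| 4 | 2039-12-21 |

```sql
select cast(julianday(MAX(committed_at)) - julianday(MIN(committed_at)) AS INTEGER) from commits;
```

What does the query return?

894

MIN = 2037-07-10, MAX = 2039-12-21.
21 days remain in July 2037 after the 10th (31 − 10).
Full months from August 2037 through November 2039 contribute their day counts.
Then 21 days into December 2039.
Total: 21 + 31 + 30 + 31 + 30 + 31 + 31 + 28 + 31 + 30 + 31 + 30 + 31 + 31 + 30 + 31 + 30 + 31 + 31 + 28 + 31 + 30 + 31 + 30 + 31 + 31 + 30 + 31 + 30 + 21 = 894.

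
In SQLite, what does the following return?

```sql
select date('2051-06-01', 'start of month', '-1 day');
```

`start of month` rewinds 2051-06-01 to 2051-06-01.
Going back 1 day from 2051-06-01 reaches 2051-05-31 (last day of May, 31 days).

2051-05-31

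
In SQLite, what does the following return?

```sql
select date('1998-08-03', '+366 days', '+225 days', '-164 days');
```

1999-10-04

Applying '+366 days' to 1998-08-03: counting 366 days forward gives 1999-08-04.
Applying '+225 days' to 1999-08-04: counting 225 days forward gives 2000-03-16.
Applying '-164 days' to 2000-03-16: counting 164 days back gives 1999-10-04.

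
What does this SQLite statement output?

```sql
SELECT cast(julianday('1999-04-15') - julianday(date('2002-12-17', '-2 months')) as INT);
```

-1281

Adding -2 months to 2002-12-17 gives 2002-10-17.
15 days remain in April 1999 after the 15th (30 − 15).
Full months from May 1999 through September 2002 contribute their day counts.
Then 17 days into October 2002.
Total: 15 + 31 + 30 + 31 + 31 + 30 + 31 + 30 + 31 + 31 + 29 + 31 + 30 + 31 + 30 + 31 + 31 + 30 + 31 + 30 + 31 + 31 + 28 + 31 + 30 + 31 + 30 + 31 + 31 + 30 + 31 + 30 + 31 + 31 + 28 + 31 + 30 + 31 + 30 + 31 + 31 + 30 + 17 = 1281.
The subtraction is earlier − later, so the result is −1281 → -1281.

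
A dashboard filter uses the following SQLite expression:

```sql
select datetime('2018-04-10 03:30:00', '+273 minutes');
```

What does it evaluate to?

2018-04-10 08:03:00

273 minutes = 4h 33m; +273 minutes from 2018-04-10 03:30:00 is 2018-04-10 08:03:00.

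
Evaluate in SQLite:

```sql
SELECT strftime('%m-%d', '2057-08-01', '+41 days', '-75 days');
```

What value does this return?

First apply '+41 days', '-75 days': 2057-08-01 → 2057-06-28.
`%m-%d` extracts the month-day: 06-28.

06-28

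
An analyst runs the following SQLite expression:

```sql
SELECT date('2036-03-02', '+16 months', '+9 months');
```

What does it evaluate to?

2038-04-02

Adding +16 months to 2036-03-02 gives 2037-07-02.
Adding +9 months to 2037-07-02 gives 2038-04-02.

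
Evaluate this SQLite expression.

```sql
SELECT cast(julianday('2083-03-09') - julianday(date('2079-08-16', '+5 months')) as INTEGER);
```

Adding +5 months to 2079-08-16 gives 2080-01-16.
15 days remain in January 2080 after the 16th (31 − 16).
Full months from February 2080 through February 2083 contribute their day counts.
Then 9 days into March 2083.
Total: 15 + 29 + 31 + 30 + 31 + 30 + 31 + 31 + 30 + 31 + 30 + 31 + 31 + 28 + 31 + 30 + 31 + 30 + 31 + 31 + 30 + 31 + 30 + 31 + 31 + 28 + 31 + 30 + 31 + 30 + 31 + 31 + 30 + 31 + 30 + 31 + 31 + 28 + 9 = 1148.

1148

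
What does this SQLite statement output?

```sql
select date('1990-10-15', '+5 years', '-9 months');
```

Adding +5 years to 1990-10-15 gives 1995-10-15.
Adding -9 months to 1995-10-15 gives 1995-01-15.

1995-01-15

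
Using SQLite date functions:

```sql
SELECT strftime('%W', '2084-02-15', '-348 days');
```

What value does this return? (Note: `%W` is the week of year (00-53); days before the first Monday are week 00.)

09

First apply '-348 days': 2084-02-15 → 2083-03-04.
2083-03-04 is a Thursday. SQLite's %W counts Mondays since the year started; the result is 09.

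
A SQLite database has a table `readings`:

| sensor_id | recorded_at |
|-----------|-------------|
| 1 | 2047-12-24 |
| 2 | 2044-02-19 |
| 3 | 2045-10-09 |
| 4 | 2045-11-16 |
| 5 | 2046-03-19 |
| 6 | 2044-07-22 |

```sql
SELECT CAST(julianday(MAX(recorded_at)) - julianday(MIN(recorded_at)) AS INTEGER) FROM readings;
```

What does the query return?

1404

MIN = 2044-02-19, MAX = 2047-12-24.
10 days remain in February 2044 after the 19th (29 − 19).
Full months from March 2044 through November 2047 contribute their day counts.
Then 24 days into December 2047.
Total: 10 + 31 + 30 + 31 + 30 + 31 + 31 + 30 + 31 + 30 + 31 + 31 + 28 + 31 + 30 + 31 + 30 + 31 + 31 + 30 + 31 + 30 + 31 + 31 + 28 + 31 + 30 + 31 + 30 + 31 + 31 + 30 + 31 + 30 + 31 + 31 + 28 + 31 + 30 + 31 + 30 + 31 + 31 + 30 + 31 + 30 + 24 = 1404.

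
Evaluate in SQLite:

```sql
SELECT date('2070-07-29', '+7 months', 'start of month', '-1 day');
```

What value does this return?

2071-02-28

Adding +7 months to 2070-07-29 targets 2071-02-29. February 2071 has only 28 days, so SQLite normalizes the 1-day overflow forward to 2071-03-01.
`start of month` rewinds 2071-03-01 to 2071-03-01.
Going back 1 day from 2071-03-01 reaches 2071-02-28 (last day of February, 28 days).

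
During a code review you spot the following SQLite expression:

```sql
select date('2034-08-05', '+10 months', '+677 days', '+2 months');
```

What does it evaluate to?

Adding +10 months to 2034-08-05 gives 2035-06-05.
Applying '+677 days' to 2035-06-05: counting 677 days forward gives 2037-04-12.
Adding +2 months to 2037-04-12 gives 2037-06-12.

2037-06-12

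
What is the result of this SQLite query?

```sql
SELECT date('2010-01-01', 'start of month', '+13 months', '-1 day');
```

`start of month` rewinds 2010-01-01 to 2010-01-01.
Adding +13 months to 2010-01-01 gives 2011-02-01.
Going back 1 day from 2011-02-01 reaches 2011-01-31 (last day of January, 31 days).

2011-01-31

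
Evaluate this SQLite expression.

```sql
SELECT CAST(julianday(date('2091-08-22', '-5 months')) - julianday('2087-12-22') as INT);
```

Adding -5 months to 2091-08-22 gives 2091-03-22.
9 days remain in December 2087 after the 22nd (31 − 22).
Full months from January 2088 through February 2091 contribute their day counts.
Then 22 days into March 2091.
Total: 9 + 31 + 29 + 31 + 30 + 31 + 30 + 31 + 31 + 30 + 31 + 30 + 31 + 31 + 28 + 31 + 30 + 31 + 30 + 31 + 31 + 30 + 31 + 30 + 31 + 31 + 28 + 31 + 30 + 31 + 30 + 31 + 31 + 30 + 31 + 30 + 31 + 31 + 28 + 22 = 1186.

1186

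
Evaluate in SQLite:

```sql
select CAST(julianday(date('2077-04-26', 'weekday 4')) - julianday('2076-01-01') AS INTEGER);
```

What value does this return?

`weekday 4` advances to the next Thursday; 2077-04-26 is a Monday, so it moves forward to 2077-04-29.
30 days remain in January 2076 after the 1st (31 − 1).
Full months from February 2076 through March 2077 contribute their day counts.
Then 29 days into April 2077.
Total: 30 + 29 + 31 + 30 + 31 + 30 + 31 + 31 + 30 + 31 + 30 + 31 + 31 + 28 + 31 + 29 = 484.

484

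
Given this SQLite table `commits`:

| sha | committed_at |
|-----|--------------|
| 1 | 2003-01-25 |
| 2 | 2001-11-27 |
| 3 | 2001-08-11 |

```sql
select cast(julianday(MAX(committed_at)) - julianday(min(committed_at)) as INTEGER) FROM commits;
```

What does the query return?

MIN = 2001-08-11, MAX = 2003-01-25.
20 days remain in August 2001 after the 11th (31 − 11).
Full months from September 2001 through December 2002 contribute their day counts.
Then 25 days into January 2003.
Total: 20 + 30 + 31 + 30 + 31 + 31 + 28 + 31 + 30 + 31 + 30 + 31 + 31 + 30 + 31 + 30 + 31 + 25 = 532.

532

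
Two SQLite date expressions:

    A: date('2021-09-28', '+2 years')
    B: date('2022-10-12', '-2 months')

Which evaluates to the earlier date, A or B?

A = 2023-09-28.
B = 2022-08-12.
B is earlier.

B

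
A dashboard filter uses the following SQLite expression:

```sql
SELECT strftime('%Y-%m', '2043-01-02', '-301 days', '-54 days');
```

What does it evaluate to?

2042-01

First apply '-301 days', '-54 days': 2043-01-02 → 2042-01-12.
`%Y-%m` extracts the year-month: 2042-01.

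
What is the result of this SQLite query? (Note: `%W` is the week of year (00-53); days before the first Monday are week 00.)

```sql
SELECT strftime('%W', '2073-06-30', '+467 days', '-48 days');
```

First apply '+467 days', '-48 days': 2073-06-30 → 2074-08-23.
2074-08-23 is a Thursday. SQLite's %W counts Mondays since the year started; the result is 34.

34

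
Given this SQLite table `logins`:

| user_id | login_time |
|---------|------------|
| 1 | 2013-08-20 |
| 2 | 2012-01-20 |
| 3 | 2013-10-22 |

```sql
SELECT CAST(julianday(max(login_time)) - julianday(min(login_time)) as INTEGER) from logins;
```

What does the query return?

641

MIN = 2012-01-20, MAX = 2013-10-22.
11 days remain in January 2012 after the 20th (31 − 20).
Full months from February 2012 through September 2013 contribute their day counts.
Then 22 days into October 2013.
Total: 11 + 29 + 31 + 30 + 31 + 30 + 31 + 31 + 30 + 31 + 30 + 31 + 31 + 28 + 31 + 30 + 31 + 30 + 31 + 31 + 30 + 22 = 641.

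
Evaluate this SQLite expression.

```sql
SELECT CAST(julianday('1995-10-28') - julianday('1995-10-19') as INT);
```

9

Both dates are in October 1995: 28 − 19 = 9.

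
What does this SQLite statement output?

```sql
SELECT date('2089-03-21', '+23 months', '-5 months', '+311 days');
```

2091-07-29

Adding +23 months to 2089-03-21 gives 2091-02-21.
Adding -5 months to 2091-02-21 gives 2090-09-21.
Applying '+311 days' to 2090-09-21: counting 311 days forward gives 2091-07-29.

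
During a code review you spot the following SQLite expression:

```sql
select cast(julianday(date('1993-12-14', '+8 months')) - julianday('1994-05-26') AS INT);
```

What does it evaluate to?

80

Adding +8 months to 1993-12-14 gives 1994-08-14.
5 days remain in May 1994 after the 26th (31 − 26).
June 1994: 30 days.
July 1994: 31 days.
Then 14 days into August 1994.
Total: 5 + 30 + 31 + 14 = 80.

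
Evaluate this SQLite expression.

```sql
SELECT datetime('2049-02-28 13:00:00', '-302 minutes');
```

302 minutes = 5h 2m; -302 minutes from 2049-02-28 13:00:00 is 2049-02-28 07:58:00.

2049-02-28 07:58:00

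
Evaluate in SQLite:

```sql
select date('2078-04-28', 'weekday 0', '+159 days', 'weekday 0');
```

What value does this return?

2078-10-09

`weekday 0` advances to the next Sunday; 2078-04-28 is a Thursday, so it moves forward to 2078-05-01.
Applying '+159 days' to 2078-05-01: counting 159 days forward gives 2078-10-07.
`weekday 0` advances to the next Sunday; 2078-10-07 is a Friday, so it moves forward to 2078-10-09.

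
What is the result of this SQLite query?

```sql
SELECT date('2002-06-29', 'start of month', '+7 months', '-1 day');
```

2002-12-31

`start of month` rewinds 2002-06-29 to 2002-06-01.
Adding +7 months to 2002-06-01 gives 2003-01-01.
Going back 1 day from 2003-01-01 reaches 2002-12-31 (last day of December, 31 days).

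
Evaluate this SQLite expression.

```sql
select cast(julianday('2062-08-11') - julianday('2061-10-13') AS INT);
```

302

18 days remain in October 2061 after the 13th (31 − 13).
Full months from November 2061 through July 2062 contribute their day counts.
Then 11 days into August 2062.
Total: 18 + 30 + 31 + 31 + 28 + 31 + 30 + 31 + 30 + 31 + 11 = 302.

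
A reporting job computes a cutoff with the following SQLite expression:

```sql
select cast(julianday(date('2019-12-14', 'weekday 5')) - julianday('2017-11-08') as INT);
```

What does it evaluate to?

772

`weekday 5` advances to the next Friday; 2019-12-14 is a Saturday, so it moves forward to 2019-12-20.
22 days remain in November 2017 after the 8th (30 − 8).
Full months from December 2017 through November 2019 contribute their day counts.
Then 20 days into December 2019.
Total: 22 + 31 + 31 + 28 + 31 + 30 + 31 + 30 + 31 + 31 + 30 + 31 + 30 + 31 + 31 + 28 + 31 + 30 + 31 + 30 + 31 + 31 + 30 + 31 + 30 + 20 = 772.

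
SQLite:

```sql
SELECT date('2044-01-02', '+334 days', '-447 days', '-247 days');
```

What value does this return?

Applying '+334 days' to 2044-01-02: counting 334 days forward gives 2044-12-01.
Applying '-447 days' to 2044-12-01: counting 447 days back gives 2043-09-11.
Applying '-247 days' to 2043-09-11: counting 247 days back gives 2043-01-07.

2043-01-07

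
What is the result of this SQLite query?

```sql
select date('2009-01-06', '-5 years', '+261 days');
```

Adding -5 years to 2009-01-06 gives 2004-01-06.
Applying '+261 days' to 2004-01-06: counting 261 days forward gives 2004-09-23.

2004-09-23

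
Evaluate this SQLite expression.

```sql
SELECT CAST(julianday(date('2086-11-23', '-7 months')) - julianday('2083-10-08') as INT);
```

Adding -7 months to 2086-11-23 gives 2086-04-23.
23 days remain in October 2083 after the 8th (31 − 8).
Full months from November 2083 through March 2086 contribute their day counts.
Then 23 days into April 2086.
Total: 23 + 30 + 31 + 31 + 29 + 31 + 30 + 31 + 30 + 31 + 31 + 30 + 31 + 30 + 31 + 31 + 28 + 31 + 30 + 31 + 30 + 31 + 31 + 30 + 31 + 30 + 31 + 31 + 28 + 31 + 23 = 928.

928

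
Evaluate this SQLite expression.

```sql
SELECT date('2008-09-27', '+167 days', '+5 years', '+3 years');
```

2017-03-13

Applying '+167 days' to 2008-09-27: counting 167 days forward gives 2009-03-13.
Adding +5 years to 2009-03-13 gives 2014-03-13.
Adding +3 years to 2014-03-13 gives 2017-03-13.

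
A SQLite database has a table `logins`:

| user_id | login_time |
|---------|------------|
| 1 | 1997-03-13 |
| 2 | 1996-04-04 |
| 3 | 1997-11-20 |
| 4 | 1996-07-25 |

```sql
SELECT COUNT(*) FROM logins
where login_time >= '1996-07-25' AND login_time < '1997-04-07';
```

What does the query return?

2

Rows in [1996-07-25, 1997-04-07): 1997-03-13, 1996-07-25 → 2 rows.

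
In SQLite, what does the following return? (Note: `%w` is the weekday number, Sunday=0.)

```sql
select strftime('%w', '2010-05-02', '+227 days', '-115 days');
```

0

First apply '+227 days', '-115 days': 2010-05-02 → 2010-08-22.
2010-08-22 is a Sunday; with Sunday=0 that is 0.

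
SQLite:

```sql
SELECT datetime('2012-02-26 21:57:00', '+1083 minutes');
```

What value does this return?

2012-02-27 16:00:00

1083 minutes = 18h 3m; +1083 minutes from 2012-02-26 21:57:00 is 2012-02-27 16:00:00 (crosses midnight).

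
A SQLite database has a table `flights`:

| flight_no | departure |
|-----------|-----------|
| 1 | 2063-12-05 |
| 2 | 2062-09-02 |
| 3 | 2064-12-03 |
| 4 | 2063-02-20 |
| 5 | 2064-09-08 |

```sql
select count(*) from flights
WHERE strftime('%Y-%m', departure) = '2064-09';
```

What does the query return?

Rows with year-month 2064-09: 2064-09-08 → 1.

1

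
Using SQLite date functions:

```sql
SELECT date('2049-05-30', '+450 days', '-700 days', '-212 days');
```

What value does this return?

2048-02-23

Applying '+450 days' to 2049-05-30: counting 450 days forward gives 2050-08-23.
Applying '-700 days' to 2050-08-23: counting 700 days back gives 2048-09-22.
Applying '-212 days' to 2048-09-22: counting 212 days back gives 2048-02-23.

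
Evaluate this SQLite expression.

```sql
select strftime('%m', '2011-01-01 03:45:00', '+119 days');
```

First apply '+119 days': 2011-01-01 03:45:00 → 2011-04-30 03:45:00.
`%m` extracts the 2-digit month (01-12): 04.

04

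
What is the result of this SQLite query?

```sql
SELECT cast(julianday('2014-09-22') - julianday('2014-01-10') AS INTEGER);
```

21 days remain in January 2014 after the 10th (31 − 10).
Full months from February 2014 through August 2014 contribute their day counts.
Then 22 days into September 2014.
Total: 21 + 28 + 31 + 30 + 31 + 30 + 31 + 31 + 22 = 255.

255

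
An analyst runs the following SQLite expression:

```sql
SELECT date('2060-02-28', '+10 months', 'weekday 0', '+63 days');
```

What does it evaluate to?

Adding +10 months to 2060-02-28 gives 2060-12-28.
`weekday 0` advances to the next Sunday; 2060-12-28 is a Tuesday, so it moves forward to 2061-01-02.
Applying '+63 days' to 2061-01-02: counting 63 days forward gives 2061-03-06.

2061-03-06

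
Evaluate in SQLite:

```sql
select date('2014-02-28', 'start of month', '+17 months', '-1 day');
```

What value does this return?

2015-06-30

`start of month` rewinds 2014-02-28 to 2014-02-01.
Adding +17 months to 2014-02-01 gives 2015-07-01.
Going back 1 day from 2015-07-01 reaches 2015-06-30 (last day of June, 30 days).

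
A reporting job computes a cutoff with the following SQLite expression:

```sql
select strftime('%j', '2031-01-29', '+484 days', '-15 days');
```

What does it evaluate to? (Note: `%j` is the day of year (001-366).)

133

First apply '+484 days', '-15 days': 2031-01-29 → 2032-05-12.
Day-of-year for 2032-05-12: days since 2032-01-01 inclusive = 133, zero-padded to 133.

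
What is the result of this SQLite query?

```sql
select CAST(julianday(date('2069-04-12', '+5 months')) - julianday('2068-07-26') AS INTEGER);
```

413

Adding +5 months to 2069-04-12 gives 2069-09-12.
5 days remain in July 2068 after the 26th (31 − 26).
Full months from August 2068 through August 2069 contribute their day counts.
Then 12 days into September 2069.
Total: 5 + 31 + 30 + 31 + 30 + 31 + 31 + 28 + 31 + 30 + 31 + 30 + 31 + 31 + 12 = 413.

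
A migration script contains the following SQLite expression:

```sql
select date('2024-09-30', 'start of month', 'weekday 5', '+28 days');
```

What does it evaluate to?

2024-10-04

`start of month` rewinds 2024-09-30 to 2024-09-01.
`weekday 5` advances to the next Friday; 2024-09-01 is a Sunday, so it moves forward to 2024-09-06.
September 2024 has 30 days; 24 remain after the 6th, so 25 days reach 2024-10-01.
Advancing 3 more days within October lands on 2024-10-04.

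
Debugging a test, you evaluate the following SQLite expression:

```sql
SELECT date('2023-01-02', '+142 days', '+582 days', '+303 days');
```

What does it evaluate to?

2025-10-25

Applying '+142 days' to 2023-01-02: counting 142 days forward gives 2023-05-24.
Applying '+582 days' to 2023-05-24: counting 582 days forward gives 2024-12-26.
Applying '+303 days' to 2024-12-26: counting 303 days forward gives 2025-10-25.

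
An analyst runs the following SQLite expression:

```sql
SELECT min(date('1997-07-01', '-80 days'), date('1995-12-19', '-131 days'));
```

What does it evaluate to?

1995-08-10

date('1997-07-01', '-80 days') → 1997-04-12.
date('1995-12-19', '-131 days') → 1995-08-10.
Earlier of the two is 1995-08-10.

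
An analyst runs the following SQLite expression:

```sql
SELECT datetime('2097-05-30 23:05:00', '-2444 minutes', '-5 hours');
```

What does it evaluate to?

2097-05-29 01:21:00

2444 minutes = 40h 44m; -2444 minutes from 2097-05-30 23:05:00 is 2097-05-29 06:21:00 (crosses midnight).
-5 hours from 2097-05-29 06:21:00 is 2097-05-29 01:21:00.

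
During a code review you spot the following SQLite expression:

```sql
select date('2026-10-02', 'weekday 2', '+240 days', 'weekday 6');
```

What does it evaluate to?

`weekday 2` advances to the next Tuesday; 2026-10-02 is a Friday, so it moves forward to 2026-10-06.
Applying '+240 days' to 2026-10-06: counting 240 days forward gives 2027-06-03.
`weekday 6` advances to the next Saturday; 2027-06-03 is a Thursday, so it moves forward to 2027-06-05.

2027-06-05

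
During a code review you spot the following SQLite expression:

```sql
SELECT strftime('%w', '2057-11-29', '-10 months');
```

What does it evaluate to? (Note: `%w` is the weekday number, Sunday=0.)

First apply '-10 months': 2057-11-29 → 2057-01-29.
2057-01-29 is a Monday; with Sunday=0 that is 1.

1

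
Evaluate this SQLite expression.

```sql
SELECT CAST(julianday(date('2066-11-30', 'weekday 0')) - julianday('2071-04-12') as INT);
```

`weekday 0` advances to the next Sunday; 2066-11-30 is a Tuesday, so it moves forward to 2066-12-05.
26 days remain in December 2066 after the 5th (31 − 5).
Full months from January 2067 through March 2071 contribute their day counts.
Then 12 days into April 2071.
Total: 26 + 31 + 28 + 31 + 30 + 31 + 30 + 31 + 31 + 30 + 31 + 30 + 31 + 31 + 29 + 31 + 30 + 31 + 30 + 31 + 31 + 30 + 31 + 30 + 31 + 31 + 28 + 31 + 30 + 31 + 30 + 31 + 31 + 30 + 31 + 30 + 31 + 31 + 28 + 31 + 30 + 31 + 30 + 31 + 31 + 30 + 31 + 30 + 31 + 31 + 28 + 31 + 12 = 1589.
The subtraction is earlier − later, so the result is −1589 → -1589.

-1589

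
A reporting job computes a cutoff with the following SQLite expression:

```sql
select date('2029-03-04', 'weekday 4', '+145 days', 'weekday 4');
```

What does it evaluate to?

2029-08-02

`weekday 4` advances to the next Thursday; 2029-03-04 is a Sunday, so it moves forward to 2029-03-08.
Applying '+145 days' to 2029-03-08: counting 145 days forward gives 2029-07-31.
`weekday 4` advances to the next Thursday; 2029-07-31 is a Tuesday, so it moves forward to 2029-08-02.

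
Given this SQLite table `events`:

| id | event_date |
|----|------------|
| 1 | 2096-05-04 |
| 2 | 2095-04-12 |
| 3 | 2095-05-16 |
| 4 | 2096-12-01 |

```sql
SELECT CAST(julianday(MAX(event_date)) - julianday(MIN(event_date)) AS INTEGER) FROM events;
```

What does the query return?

MIN = 2095-04-12, MAX = 2096-12-01.
18 days remain in April 2095 after the 12th (30 − 12).
Full months from May 2095 through November 2096 contribute their day counts.
Then 1 day into December 2096.
Total: 18 + 31 + 30 + 31 + 31 + 30 + 31 + 30 + 31 + 31 + 29 + 31 + 30 + 31 + 30 + 31 + 31 + 30 + 31 + 30 + 1 = 599.

599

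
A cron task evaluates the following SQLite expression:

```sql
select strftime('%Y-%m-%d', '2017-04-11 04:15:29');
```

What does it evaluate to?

`%Y-%m-%d` extracts the ISO date: 2017-04-11.

2017-04-11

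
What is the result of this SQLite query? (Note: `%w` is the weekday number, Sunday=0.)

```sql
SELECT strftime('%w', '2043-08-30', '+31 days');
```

3

First apply '+31 days': 2043-08-30 → 2043-09-30.
2043-09-30 is a Wednesday; with Sunday=0 that is 3.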